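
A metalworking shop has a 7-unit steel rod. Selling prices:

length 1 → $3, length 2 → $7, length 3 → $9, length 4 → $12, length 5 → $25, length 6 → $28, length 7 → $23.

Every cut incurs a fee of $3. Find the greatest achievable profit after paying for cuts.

29

Build r[k] bottom-up: r[k] = max over allowed piece i of (p[i] + r[k−i]) − 3 per cut.
r[1] = 3
r[2] = max(3+3-3, 7+0) = 7
r[3] = max(3+7-3, 7+3-3, 9+0) = 9
r[4] = max(3+9-3, 7+7-3, 9+3-3, 12+0) = 12
r[5] = max(3+12-3, 7+9-3, 9+7-3, 12+3-3, 25+0) = 25
r[6] = max(3+25-3, 7+12-3, 9+9-3, 12+7-3, 25+3-3, 28+0) = 28
r[7] = max(3+28-3, 7+25-3, 9+12-3, …, 28+3-3, 23+0) = 29
One optimal plan: pieces 5 + 2 (1 cut) → $32 − $3 = $29.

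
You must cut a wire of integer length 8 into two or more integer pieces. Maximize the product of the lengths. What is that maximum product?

Let m[k] be the best product for length k (with at least one cut). For each first piece i, the rest contributes max(k−i, m[k−i]).
m[2] = 1×max(1,0) = 1×1 = 1
m[3] = 1×max(2,1) = 1×2 = 2
m[4] = 2×max(2,1) = 2×2 = 4
m[5] = 2×max(3,2) = 2×3 = 6
m[6] = 3×max(3,2) = 3×3 = 9
m[7] = 2×max(5,6) = 2×6 = 12
m[8] = 2×max(6,9) = 2×9 = 18
One optimal split: 3 + 3 + 2; product 3×3×2 = 18.

18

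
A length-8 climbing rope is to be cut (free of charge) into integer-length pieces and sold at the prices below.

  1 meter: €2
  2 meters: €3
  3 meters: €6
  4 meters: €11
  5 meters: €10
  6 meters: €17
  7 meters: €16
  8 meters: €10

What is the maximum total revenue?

22

Consider every possible first cut. best[k] is the best of p[i]+best[k−i] over all sellable i≤k.
best[1] = 2
best[2] = max(2+2, 3+0) = 4
best[3] = max(2+4, 3+2, 6+0) = 6
best[4] = max(2+6, 3+4, 6+2, 11+0) = 11
best[5] = max(2+11, 3+6, 6+4, 11+2, 10+0) = 13
best[6] = max(2+13, 3+11, 6+6, 11+4, 10+2, 17+0) = 17
best[7] = max(2+17, 3+13, 6+11, …, 17+2, 16+0) = 19
best[8] = max(2+19, 3+17, 6+13, …, 16+2, 10+0) = 22
One optimal cutting: 4 + 4 → €11 + €11 = €22.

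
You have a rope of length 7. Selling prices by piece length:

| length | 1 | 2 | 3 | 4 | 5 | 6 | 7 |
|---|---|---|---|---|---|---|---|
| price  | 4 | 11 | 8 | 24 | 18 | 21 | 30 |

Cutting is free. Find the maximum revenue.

39

Let R[k] be the best obtainable value from length k. For each k, try every first piece i and keep the best of price[i] + R[k−i].
R[1] = 4
R[2] = max(4+4, 11+0) = 11
R[3] = max(4+11, 11+4, 8+0) = 15
R[4] = max(4+15, 11+11, 8+4, 24+0) = 24
R[5] = max(4+24, 11+15, 8+11, 24+4, 18+0) = 28
R[6] = max(4+28, 11+24, 8+15, 24+11, 18+4, 21+0) = 35
R[7] = max(4+35, 11+28, 8+24, …, 21+4, 30+0) = 39
One optimal cutting: 4 + 2 + 1 → €24 + €11 + €4 = €39.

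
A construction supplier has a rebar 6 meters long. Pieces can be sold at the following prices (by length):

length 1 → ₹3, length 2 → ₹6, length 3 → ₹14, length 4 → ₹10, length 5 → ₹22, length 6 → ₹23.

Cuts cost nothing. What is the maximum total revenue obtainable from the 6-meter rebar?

28

Let best[k] be the best obtainable value from length k. For each k, try every first piece i and keep the best of price[i] + best[k−i].
best[1] = 3
best[2] = max(3+3, 6+0) = 6
best[3] = max(3+6, 6+3, 14+0) = 14
best[4] = max(3+14, 6+6, 14+3, 10+0) = 17
best[5] = max(3+17, 6+14, 14+6, 10+3, 22+0) = 22
best[6] = max(3+22, 6+17, 14+14, 10+6, 22+3, 23+0) = 28
One optimal cutting: 3 + 3 → ₹14 + ₹14 = ₹28.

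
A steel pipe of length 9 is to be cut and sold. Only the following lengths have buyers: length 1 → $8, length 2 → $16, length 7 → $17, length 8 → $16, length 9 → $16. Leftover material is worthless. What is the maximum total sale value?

72

Consider every possible first cut. best[k] is the best of p[i]+best[k−i] over all sellable i≤k.
best[1] = 8
best[2] = 16  (first piece 1, then best[1]=8)
best[3] = 24  (first piece 1, then best[2]=16)
best[4] = 32  (first piece 1, then best[3]=24)
best[5] = 40  (first piece 1, then best[4]=32)
best[6] = 48  (first piece 1, then best[5]=40)
best[7] = 56  (first piece 1, then best[6]=48)
best[8] = 64  (first piece 1, then best[7]=56)
best[9] = 72  (first piece 1, then best[8]=64)
One optimal cutting: 1 + 1 + 1 + 1 + 1 + 1 + 1 + 1 + 1 → $72.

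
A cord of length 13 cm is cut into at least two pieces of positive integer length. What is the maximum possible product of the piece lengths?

108

Let f[k] be the best product for length k (with at least one cut). For each first piece i, the rest contributes max(k−i, f[k−i]).
f[2] = 1*max(1,0) = 1*1 = 1
f[3] = 1*max(2,1) = 1*2 = 2
f[4] = 2*max(2,1) = 2*2 = 4
f[5] = 2*max(3,2) = 2*3 = 6
f[6] = 3*max(3,2) = 3*3 = 9
f[7] = 2*max(5,6) = 2*6 = 12
f[8] = 2*max(6,9) = 2*9 = 18
f[9] = 3*max(6,9) = 3*9 = 27
f[10] = 2*max(8,18) = 2*18 = 36
f[11] = 2*max(9,27) = 2*27 = 54
f[12] = 3*max(9,27) = 3*27 = 81
f[13] = 2*max(11,54) = 2*54 = 108
One optimal split: 3 + 3 + 3 + 2 + 2; product 3*3*3*2*2 = 108.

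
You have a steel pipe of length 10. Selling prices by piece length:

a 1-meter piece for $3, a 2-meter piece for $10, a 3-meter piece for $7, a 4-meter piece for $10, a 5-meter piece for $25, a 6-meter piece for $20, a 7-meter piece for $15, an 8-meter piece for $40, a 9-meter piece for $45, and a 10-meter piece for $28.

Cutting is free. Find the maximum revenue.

Build R[k] bottom-up: R[k] = max over allowed piece i of (p[i] + R[k−i]).
R[1] = 3
R[2] = 10
R[3] = 13  (first piece 1, then R[2]=10)
R[4] = 20  (first piece 2, then R[2]=10)
R[5] = 25
R[6] = 30  (first piece 2, then R[4]=20)
R[7] = 35  (first piece 2, then R[5]=25)
R[8] = 40  (first piece 2, then R[6]=30)
R[9] = 45  (first piece 2, then R[7]=35)
R[10] = 50  (first piece 2, then R[8]=40)
One optimal cutting: 2 + 2 + 2 + 2 + 2 → $10 + $10 + $10 + $10 + $10 = $50.

50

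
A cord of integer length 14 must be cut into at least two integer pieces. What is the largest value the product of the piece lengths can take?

162

Define prod[k] = max over 1≤i<k of i · max(k−i, prod[k−i]); the inner max lets the remainder stay uncut if that's better.
prod[2] = 1*max(1,0) = 1*1 = 1
prod[3] = max(1*2, 2*1) = 2
prod[4] = max(1*3, 2*2, 3*1) = 4
prod[5] = max(1*4, 2*3, 3*2, 4*1) = 6
prod[6] = max(1*6, 2*4, 3*3, 4*2, 5*1) = 9
prod[7] = max(1*9, 2*6, 3*4, 4*3, 5*2, 6*1) = 12
prod[8] = max(1*12, 2*9, 3*6, …, 6*2, 7*1) = 18
prod[9] = max(1*18, 2*12, 3*9, …, 7*2, 8*1) = 27
prod[10] = max(1*27, 2*18, 3*12, …, 8*2, 9*1) = 36
prod[11] = max(1*36, 2*27, 3*18, …, 9*2, 10*1) = 54
prod[12] = max(1*54, 2*36, 3*27, …, 10*2, 11*1) = 81
prod[13] = max(1*81, 2*54, 3*36, …, 11*2, 12*1) = 108
prod[14] = max(1*108, 2*81, 3*54, …, 12*2, 13*1) = 162
One optimal split: 3 + 3 + 3 + 3 + 2; product 3*3*3*3*2 = 162.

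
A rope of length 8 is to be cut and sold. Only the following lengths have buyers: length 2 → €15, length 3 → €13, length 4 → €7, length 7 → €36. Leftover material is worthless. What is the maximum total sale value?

Build best[k] bottom-up: best[k] = max over allowed piece i of (p[i] + best[k−i]).
best[1] = 0
best[2] = 15
best[3] = max(15+0, 13+0) = 15
best[4] = max(15+15, 13+0, 7+0) = 30
best[5] = max(15+15, 13+15, 7+0) = 30
best[6] = max(15+30, 13+15, 7+15) = 45
best[7] = max(15+30, 13+30, 7+15, 36+0) = 45
best[8] = max(15+45, 13+30, 7+30, 36+0) = 60
One optimal cutting: 2 + 2 + 2 + 2 → €60.

60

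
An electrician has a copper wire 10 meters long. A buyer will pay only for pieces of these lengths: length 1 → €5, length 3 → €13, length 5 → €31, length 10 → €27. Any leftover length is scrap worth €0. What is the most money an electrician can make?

Let r[k] be the best obtainable value from length k. For each k, try every first piece i and keep the best of price[i] + r[k−i].
r[1] = 5
r[2] = 10  (first piece 1, then r[1]=5)
r[3] = max(5+10, 13+0) = 15
r[4] = max(5+15, 13+5) = 20
r[5] = max(5+20, 13+10, 31+0) = 31
r[6] = max(5+31, 13+15, 31+5) = 36
r[7] = max(5+36, 13+20, 31+10) = 41
r[8] = max(5+41, 13+31, 31+15) = 46
r[9] = max(5+46, 13+36, 31+20) = 51
r[10] = max(5+51, 13+41, 31+31, 27+0) = 62
One optimal cutting: 5 + 5 → €62.

62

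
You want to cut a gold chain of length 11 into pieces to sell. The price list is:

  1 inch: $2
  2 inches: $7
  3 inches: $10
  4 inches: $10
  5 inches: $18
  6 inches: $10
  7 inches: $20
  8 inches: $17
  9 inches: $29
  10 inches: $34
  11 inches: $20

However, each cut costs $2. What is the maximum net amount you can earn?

34

Let r[k] be the best obtainable value from length k. For each k, try every first piece i and keep the best of price[i] + r[k−i] minus the 2 cut fee when i<k.
r[1] = 2
r[2] = max(2+2-2, 7+0) = 7
r[3] = max(2+7-2, 7+2-2, 10+0) = 10
r[4] = max(2+10-2, 7+7-2, 10+2-2, 10+0) = 12
r[5] = max(2+12-2, 7+10-2, 10+7-2, 10+2-2, 18+0) = 18
r[6] = max(2+18-2, 7+12-2, 10+10-2, 10+7-2, 18+2-2, 10+0) = 18
r[7] = max(2+18-2, 7+18-2, 10+12-2, …, 10+2-2, 20+0) = 23
r[8] = max(2+23-2, 7+18-2, 10+18-2, …, 20+2-2, 17+0) = 26
r[9] = max(2+26-2, 7+23-2, 10+18-2, …, 17+2-2, 29+0) = 29
r[10] = max(2+29-2, 7+26-2, 10+23-2, …, 29+2-2, 34+0) = 34
r[11] = max(2+34-2, 7+29-2, 10+26-2, …, 34+2-2, 20+0) = 34
One optimal plan: pieces 5 + 5 + 1 (2 cuts) → $38 − $4 = $34.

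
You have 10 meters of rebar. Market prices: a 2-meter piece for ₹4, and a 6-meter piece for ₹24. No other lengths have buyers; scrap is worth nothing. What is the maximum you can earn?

32

Consider every possible first cut. f[k] is the best of p[i]+f[k−i] over all sellable i≤k.
f[1] = 0
f[2] = 4
f[3] = 4
f[4] = 8  (first piece 2, then f[2]=4)
f[5] = 8
f[6] = 24
f[7] = 24
f[8] = 28  (first piece 2, then f[6]=24)
f[9] = 28
f[10] = 32  (first piece 2, then f[8]=28)
One optimal cutting: 6 + 2 + 2 → ₹32.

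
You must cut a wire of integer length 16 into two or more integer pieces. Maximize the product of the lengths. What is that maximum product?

Define prod[k] = max over 1≤i<k of i · max(k−i, prod[k−i]); the inner max lets the remainder stay uncut if that's better.
prod[2] = 1*max(1,0) = 1*1 = 1
prod[3] = 1*max(2,1) = 1*2 = 2
prod[4] = 2*max(2,1) = 2*2 = 4
prod[5] = 2*max(3,2) = 2*3 = 6
prod[6] = 3*max(3,2) = 3*3 = 9
prod[7] = 2*max(5,6) = 2*6 = 12
prod[8] = 2*max(6,9) = 2*9 = 18
prod[9] = 3*max(6,9) = 3*9 = 27
prod[10] = 2*max(8,18) = 2*18 = 36
prod[11] = 2*max(9,27) = 2*27 = 54
prod[12] = 3*max(9,27) = 3*27 = 81
prod[13] = 2*max(11,54) = 2*54 = 108
prod[14] = 2*max(12,81) = 2*81 = 162
prod[15] = 3*max(12,81) = 3*81 = 243
prod[16] = 2*max(14,162) = 2*162 = 324
One optimal split: 3 + 3 + 3 + 3 + 2 + 2; product 3*3*3*3*2*2 = 324.

324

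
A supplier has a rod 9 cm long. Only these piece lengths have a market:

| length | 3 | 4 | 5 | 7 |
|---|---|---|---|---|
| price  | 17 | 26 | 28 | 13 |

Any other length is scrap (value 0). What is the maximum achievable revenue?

Build f[k] bottom-up: f[k] = max over allowed piece i of (p[i] + f[k−i]).
f[1] = 0
f[2] = 0
f[3] = 17
f[4] = 26
f[5] = 28
f[6] = 34  (first piece 3, then f[3]=17)
f[7] = 43  (first piece 3, then f[4]=26)
f[8] = 52  (first piece 4, then f[4]=26)
f[9] = 54  (first piece 4, then f[5]=28)
One optimal cutting: 5 + 4 → 54.

54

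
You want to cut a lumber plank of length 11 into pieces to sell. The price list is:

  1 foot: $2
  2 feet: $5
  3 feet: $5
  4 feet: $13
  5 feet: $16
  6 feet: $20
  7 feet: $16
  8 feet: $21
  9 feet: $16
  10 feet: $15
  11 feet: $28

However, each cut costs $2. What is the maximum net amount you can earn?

Let v[k] be the best obtainable value from length k. For each k, try every first piece i and keep the best of price[i] + v[k−i] minus the 2 cut fee when i<k.
v[1] = 2
v[2] = max(2+2-2, 5+0) = 5
v[3] = max(2+5-2, 5+2-2, 5+0) = 5
v[4] = max(2+5-2, 5+5-2, 5+2-2, 13+0) = 13
v[5] = max(2+13-2, 5+5-2, 5+5-2, 13+2-2, 16+0) = 16
v[6] = max(2+16-2, 5+13-2, 5+5-2, 13+5-2, 16+2-2, 20+0) = 20
v[7] = max(2+20-2, 5+16-2, 5+13-2, …, 20+2-2, 16+0) = 20
v[8] = max(2+20-2, 5+20-2, 5+16-2, …, 16+2-2, 21+0) = 24
v[9] = max(2+24-2, 5+20-2, 5+20-2, …, 21+2-2, 16+0) = 27
v[10] = max(2+27-2, 5+24-2, 5+20-2, …, 16+2-2, 15+0) = 31
v[11] = max(2+31-2, 5+27-2, 5+24-2, …, 15+2-2, 28+0) = 34
One optimal plan: pieces 6 + 5 (1 cut) → $36 − $2 = $34.

34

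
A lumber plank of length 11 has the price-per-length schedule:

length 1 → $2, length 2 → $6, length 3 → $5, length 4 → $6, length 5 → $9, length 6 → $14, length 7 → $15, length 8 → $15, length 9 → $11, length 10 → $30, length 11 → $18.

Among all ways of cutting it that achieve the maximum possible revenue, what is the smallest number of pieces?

2

Build r[k] bottom-up: r[k] = max over allowed piece i of (p[i] + r[k−i]).
r[1] = 2
r[2] = max(2+2, 6+0) = 6
r[3] = max(2+6, 6+2, 5+0) = 8
r[4] = max(2+8, 6+6, 5+2, 6+0) = 12
r[5] = max(2+12, 6+8, 5+6, 6+2, 9+0) = 14
r[6] = max(2+14, 6+12, 5+8, 6+6, 9+2, 14+0) = 18
r[7] = max(2+18, 6+14, 5+12, …, 14+2, 15+0) = 20
r[8] = max(2+20, 6+18, 5+14, …, 15+2, 15+0) = 24
r[9] = max(2+24, 6+20, 5+18, …, 15+2, 11+0) = 26
r[10] = max(2+26, 6+24, 5+20, …, 11+2, 30+0) = 30
r[11] = max(2+30, 6+26, 5+24, …, 30+2, 18+0) = 32
Maximum revenue is $32.
Now minimize piece count subject to staying optimal: for each k, pieces[k] = 1 + min over i with p[i]+r[k−i]=r[k] of pieces[k−i].
pieces[8] = 4
pieces[9] = 5
pieces[10] = 1
pieces[11] = 2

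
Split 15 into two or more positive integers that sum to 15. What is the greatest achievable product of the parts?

Let P[k] be the best product for length k (with at least one cut). For each first piece i, the rest contributes max(k−i, P[k−i]).
P[2] = 1×max(1,0) = 1×1 = 1
P[3] = 1×max(2,1) = 1×2 = 2
P[4] = 2×max(2,1) = 2×2 = 4
P[5] = 2×max(3,2) = 2×3 = 6
P[6] = 3×max(3,2) = 3×3 = 9
P[7] = 2×max(5,6) = 2×6 = 12
P[8] = 2×max(6,9) = 2×9 = 18
P[9] = 3×max(6,9) = 3×9 = 27
P[10] = 2×max(8,18) = 2×18 = 36
P[11] = 2×max(9,27) = 2×27 = 54
P[12] = 3×max(9,27) = 3×27 = 81
P[13] = 2×max(11,54) = 2×54 = 108
P[14] = 2×max(12,81) = 2×81 = 162
P[15] = 3×max(12,81) = 3×81 = 243
One optimal split: 3 + 3 + 3 + 3 + 3; product 3×3×3×3×3 = 243.

243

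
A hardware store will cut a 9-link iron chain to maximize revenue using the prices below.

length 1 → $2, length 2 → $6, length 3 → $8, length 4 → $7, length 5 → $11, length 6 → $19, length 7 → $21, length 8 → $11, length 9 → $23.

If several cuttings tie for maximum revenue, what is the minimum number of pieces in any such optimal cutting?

Let r[k] be the best obtainable value from length k. For each k, try every first piece i and keep the best of price[i] + r[k−i].
r[1] = 2
r[2] = 6
r[3] = 8  (first piece 1, then r[2]=6)
r[4] = 12  (first piece 2, then r[2]=6)
r[5] = 14  (first piece 1, then r[4]=12)
r[6] = 19
r[7] = 21  (first piece 1, then r[6]=19)
r[8] = 25  (first piece 2, then r[6]=19)
r[9] = 27  (first piece 1, then r[8]=25)
Maximum revenue is $27.
Now minimize piece count subject to staying optimal: for each k, pieces[k] = 1 + min over i with p[i]+r[k−i]=r[k] of pieces[k−i].
pieces[6] = 1
pieces[7] = 1
pieces[8] = 2
pieces[9] = 2

2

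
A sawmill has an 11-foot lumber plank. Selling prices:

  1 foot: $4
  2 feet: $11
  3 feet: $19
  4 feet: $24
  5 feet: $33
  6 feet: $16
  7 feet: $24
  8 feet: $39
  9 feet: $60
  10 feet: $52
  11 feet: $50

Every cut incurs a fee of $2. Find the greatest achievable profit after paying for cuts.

Build r[k] bottom-up: r[k] = max over allowed piece i of (p[i] + r[k−i]) − 2 per cut.
r[1] = 4
r[2] = 11
r[3] = 19
r[4] = 24
r[5] = 33
r[6] = 36  (first piece 3, then r[3]=19)
r[7] = 42  (first piece 2, then r[5]=33)
r[8] = 50  (first piece 3, then r[5]=33)
r[9] = 60
r[10] = 64  (first piece 5, then r[5]=33)
r[11] = 69  (first piece 2, then r[9]=60)
One optimal plan: pieces 9 + 2 (1 cut) → $71 − $2 = $69.

69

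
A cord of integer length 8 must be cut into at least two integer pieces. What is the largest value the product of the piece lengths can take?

18

Fill g[k] for k=2..8: at each k try every first piece i and multiply by the better of (k−i) uncut or g[k−i].
g[2] = 1×max(1,0) = 1×1 = 1
g[3] = max(1×2, 2×1) = 2
g[4] = max(1×3, 2×2, 3×1) = 4
g[5] = max(1×4, 2×3, 3×2, 4×1) = 6
g[6] = max(1×6, 2×4, 3×3, 4×2, 5×1) = 9
g[7] = max(1×9, 2×6, 3×4, 4×3, 5×2, 6×1) = 12
g[8] = max(1×12, 2×9, 3×6, …, 6×2, 7×1) = 18
One optimal split: 3 + 3 + 2; product 3×3×2 = 18.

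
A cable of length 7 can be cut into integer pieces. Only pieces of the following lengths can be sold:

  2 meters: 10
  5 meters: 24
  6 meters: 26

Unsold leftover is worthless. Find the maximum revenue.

Build best[k] bottom-up: best[k] = max over allowed piece i of (p[i] + best[k−i]).
best[1] = 0
best[2] = 10
best[3] = 10
best[4] = 20  (first piece 2, then best[2]=10)
best[5] = max(10+10, 24+0) = 24
best[6] = max(10+20, 24+0, 26+0) = 30
best[7] = max(10+24, 24+10, 26+0) = 34
One optimal cutting: 5 + 2 → 34.

34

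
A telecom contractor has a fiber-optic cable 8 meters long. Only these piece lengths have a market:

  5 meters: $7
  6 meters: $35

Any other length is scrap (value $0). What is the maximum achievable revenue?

Consider every possible first cut. r[k] is the best of p[i]+r[k−i] over all sellable i≤k.
r[1] = 0
r[2] = 0
r[3] = 0
r[4] = 0
r[5] = 7
r[6] = 35
r[7] = 35
r[8] = 35
One optimal cutting: pieces 6 with 2 meters of scrap → $35.

35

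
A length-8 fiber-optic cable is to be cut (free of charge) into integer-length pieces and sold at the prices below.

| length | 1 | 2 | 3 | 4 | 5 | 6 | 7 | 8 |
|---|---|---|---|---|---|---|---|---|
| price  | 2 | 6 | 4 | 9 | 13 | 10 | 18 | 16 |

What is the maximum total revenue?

24

Consider every possible first cut. R[k] is the best of p[i]+R[k−i] over all sellable i≤k.
R[1] = 2
R[2] = max(2+2, 6+0) = 6
R[3] = max(2+6, 6+2, 4+0) = 8
R[4] = max(2+8, 6+6, 4+2, 9+0) = 12
R[5] = max(2+12, 6+8, 4+6, 9+2, 13+0) = 14
R[6] = max(2+14, 6+12, 4+8, 9+6, 13+2, 10+0) = 18
R[7] = max(2+18, 6+14, 4+12, …, 10+2, 18+0) = 20
R[8] = max(2+20, 6+18, 4+14, …, 18+2, 16+0) = 24
One optimal cutting: 2 + 2 + 2 + 2 → $6 + $6 + $6 + $6 = $24.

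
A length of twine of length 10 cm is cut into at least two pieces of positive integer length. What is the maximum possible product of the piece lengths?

36

Fill f[k] for k=2..10: at each k try every first piece i and multiply by the better of (k−i) uncut or f[k−i].
f[2] = 1×max(1,0) = 1×1 = 1
f[3] = 1×max(2,1) = 1×2 = 2
f[4] = 2×max(2,1) = 2×2 = 4
f[5] = 2×max(3,2) = 2×3 = 6
f[6] = 3×max(3,2) = 3×3 = 9
f[7] = 2×max(5,6) = 2×6 = 12
f[8] = 2×max(6,9) = 2×9 = 18
f[9] = 3×max(6,9) = 3×9 = 27
f[10] = 2×max(8,18) = 2×18 = 36
One optimal split: 3 + 3 + 2 + 2; product 3×3×2×2 = 36.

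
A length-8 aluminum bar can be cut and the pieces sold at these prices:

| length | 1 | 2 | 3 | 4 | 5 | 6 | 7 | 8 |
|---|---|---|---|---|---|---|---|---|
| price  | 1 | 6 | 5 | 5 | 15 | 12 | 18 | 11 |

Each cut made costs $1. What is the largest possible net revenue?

21

Let v[k] be the best obtainable value from length k. For each k, try every first piece i and keep the best of price[i] + v[k−i] minus the 1 cut fee when i<k.
v[1] = 1
v[2] = max(1+1-1, 6+0) = 6
v[3] = max(1+6-1, 6+1-1, 5+0) = 6
v[4] = max(1+6-1, 6+6-1, 5+1-1, 5+0) = 11
v[5] = max(1+11-1, 6+6-1, 5+6-1, 5+1-1, 15+0) = 15
v[6] = max(1+15-1, 6+11-1, 5+6-1, 5+6-1, 15+1-1, 12+0) = 16
v[7] = max(1+16-1, 6+15-1, 5+11-1, …, 12+1-1, 18+0) = 20
v[8] = max(1+20-1, 6+16-1, 5+15-1, …, 18+1-1, 11+0) = 21
One optimal plan: pieces 2 + 2 + 2 + 2 (3 cuts) → $24 − $3 = $21.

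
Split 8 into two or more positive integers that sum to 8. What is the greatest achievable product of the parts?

Fill g[k] for k=2..8: at each k try every first piece i and multiply by the better of (k−i) uncut or g[k−i].
g[2] = 1*max(1,0) = 1*1 = 1
g[3] = max(1*2, 2*1) = 2
g[4] = max(1*3, 2*2, 3*1) = 4
g[5] = max(1*4, 2*3, 3*2, 4*1) = 6
g[6] = max(1*6, 2*4, 3*3, 4*2, 5*1) = 9
g[7] = max(1*9, 2*6, 3*4, 4*3, 5*2, 6*1) = 12
g[8] = max(1*12, 2*9, 3*6, …, 6*2, 7*1) = 18
One optimal split: 3 + 3 + 2; product 3*3*2 = 18.

18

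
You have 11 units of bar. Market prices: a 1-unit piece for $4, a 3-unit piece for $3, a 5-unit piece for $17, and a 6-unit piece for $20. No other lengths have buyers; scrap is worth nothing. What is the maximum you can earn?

Consider every possible first cut. best[k] is the best of p[i]+best[k−i] over all sellable i≤k.
best[1] = 4
best[2] = 8  (first piece 1, then best[1]=4)
best[3] = max(4+8, 3+0) = 12
best[4] = max(4+12, 3+4) = 16
best[5] = max(4+16, 3+8, 17+0) = 20
best[6] = max(4+20, 3+12, 17+4, 20+0) = 24
best[7] = max(4+24, 3+16, 17+8, 20+4) = 28
best[8] = max(4+28, 3+20, 17+12, 20+8) = 32
best[9] = max(4+32, 3+24, 17+16, 20+12) = 36
best[10] = max(4+36, 3+28, 17+20, 20+16) = 40
best[11] = max(4+40, 3+32, 17+24, 20+20) = 44
One optimal cutting: 1 + 1 + 1 + 1 + 1 + 1 + 1 + 1 + 1 + 1 + 1 → $44.

44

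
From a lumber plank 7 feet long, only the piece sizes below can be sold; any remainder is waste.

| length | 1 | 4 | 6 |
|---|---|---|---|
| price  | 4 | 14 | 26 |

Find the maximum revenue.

30

Let f[k] be the best obtainable value from length k. For each k, try every first piece i and keep the best of price[i] + f[k−i].
f[1] = 4
f[2] = 8  (first piece 1, then f[1]=4)
f[3] = 12  (first piece 1, then f[2]=8)
f[4] = max(4+12, 14+0) = 16
f[5] = max(4+16, 14+4) = 20
f[6] = max(4+20, 14+8, 26+0) = 26
f[7] = max(4+26, 14+12, 26+4) = 30
One optimal cutting: 6 + 1 → $30.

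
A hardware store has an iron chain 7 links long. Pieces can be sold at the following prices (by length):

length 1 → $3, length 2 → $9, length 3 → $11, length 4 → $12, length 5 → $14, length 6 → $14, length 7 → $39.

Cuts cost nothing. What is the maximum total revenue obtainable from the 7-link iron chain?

39

Consider every possible first cut. best[k] is the best of p[i]+best[k−i] over all sellable i≤k.
best[1] = 3
best[2] = max(3+3, 9+0) = 9
best[3] = max(3+9, 9+3, 11+0) = 12
best[4] = max(3+12, 9+9, 11+3, 12+0) = 18
best[5] = max(3+18, 9+12, 11+9, 12+3, 14+0) = 21
best[6] = max(3+21, 9+18, 11+12, 12+9, 14+3, 14+0) = 27
best[7] = max(3+27, 9+21, 11+18, …, 14+3, 39+0) = 39
Best is to sell the whole 7-link piece uncut for $39.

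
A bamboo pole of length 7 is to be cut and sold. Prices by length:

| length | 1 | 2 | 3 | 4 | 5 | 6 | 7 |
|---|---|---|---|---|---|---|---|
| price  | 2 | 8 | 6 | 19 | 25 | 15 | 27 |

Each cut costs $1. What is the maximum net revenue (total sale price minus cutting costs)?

Let r[k] be the best obtainable value from length k. For each k, try every first piece i and keep the best of price[i] + r[k−i] minus the 1 cut fee when i<k.
r[1] = 2
r[2] = max(2+2-1, 8+0) = 8
r[3] = max(2+8-1, 8+2-1, 6+0) = 9
r[4] = max(2+9-1, 8+8-1, 6+2-1, 19+0) = 19
r[5] = max(2+19-1, 8+9-1, 6+8-1, 19+2-1, 25+0) = 25
r[6] = max(2+25-1, 8+19-1, 6+9-1, 19+8-1, 25+2-1, 15+0) = 26
r[7] = max(2+26-1, 8+25-1, 6+19-1, …, 15+2-1, 27+0) = 32
One optimal plan: pieces 5 + 2 (1 cut) → $33 − $1 = $32.

32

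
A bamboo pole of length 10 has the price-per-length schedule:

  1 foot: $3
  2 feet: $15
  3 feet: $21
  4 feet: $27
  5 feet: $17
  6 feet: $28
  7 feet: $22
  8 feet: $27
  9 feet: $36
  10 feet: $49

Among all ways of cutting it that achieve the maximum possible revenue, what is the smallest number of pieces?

Let r[k] be the best obtainable value from length k. For each k, try every first piece i and keep the best of price[i] + r[k−i].
r[1] = 3
r[2] = max(3+3, 15+0) = 15
r[3] = max(3+15, 15+3, 21+0) = 21
r[4] = max(3+21, 15+15, 21+3, 27+0) = 30
r[5] = max(3+30, 15+21, 21+15, 27+3, 17+0) = 36
r[6] = max(3+36, 15+30, 21+21, 27+15, 17+3, 28+0) = 45
r[7] = max(3+45, 15+36, 21+30, …, 28+3, 22+0) = 51
r[8] = max(3+51, 15+45, 21+36, …, 22+3, 27+0) = 60
r[9] = max(3+60, 15+51, 21+45, …, 27+3, 36+0) = 66
r[10] = max(3+66, 15+60, 21+51, …, 36+3, 49+0) = 75
Maximum revenue is $75.
Now minimize piece count subject to staying optimal: for each k, pieces[k] = 1 + min over i with p[i]+r[k−i]=r[k] of pieces[k−i].
pieces[7] = 3
pieces[8] = 4
pieces[9] = 4
pieces[10] = 5

5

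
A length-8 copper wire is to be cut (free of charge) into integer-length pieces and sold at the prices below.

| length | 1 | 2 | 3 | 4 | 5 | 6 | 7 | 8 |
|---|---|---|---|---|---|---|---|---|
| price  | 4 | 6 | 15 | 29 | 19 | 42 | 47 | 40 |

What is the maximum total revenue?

58

Let R[k] be the best obtainable value from length k. For each k, try every first piece i and keep the best of price[i] + R[k−i].
R[1] = 4
R[2] = max(4+4, 6+0) = 8
R[3] = max(4+8, 6+4, 15+0) = 15
R[4] = max(4+15, 6+8, 15+4, 29+0) = 29
R[5] = max(4+29, 6+15, 15+8, 29+4, 19+0) = 33
R[6] = max(4+33, 6+29, 15+15, 29+8, 19+4, 42+0) = 42
R[7] = max(4+42, 6+33, 15+29, …, 42+4, 47+0) = 47
R[8] = max(4+47, 6+42, 15+33, …, 47+4, 40+0) = 58
One optimal cutting: 4 + 4 → €29 + €29 = €58.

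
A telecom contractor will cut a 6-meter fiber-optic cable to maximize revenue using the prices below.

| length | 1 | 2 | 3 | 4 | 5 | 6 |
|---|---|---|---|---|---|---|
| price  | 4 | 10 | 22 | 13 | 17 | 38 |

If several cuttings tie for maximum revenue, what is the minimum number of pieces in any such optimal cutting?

2

Consider every possible first cut. r[k] is the best of p[i]+r[k−i] over all sellable i≤k.
r[1] = 4
r[2] = max(4+4, 10+0) = 10
r[3] = max(4+10, 10+4, 22+0) = 22
r[4] = max(4+22, 10+10, 22+4, 13+0) = 26
r[5] = max(4+26, 10+22, 22+10, 13+4, 17+0) = 32
r[6] = max(4+32, 10+26, 22+22, 13+10, 17+4, 38+0) = 44
Maximum revenue is $44.
Now minimize piece count subject to staying optimal: for each k, pieces[k] = 1 + min over i with p[i]+r[k−i]=r[k] of pieces[k−i].
pieces[3] = 1
pieces[4] = 2
pieces[5] = 2
pieces[6] = 2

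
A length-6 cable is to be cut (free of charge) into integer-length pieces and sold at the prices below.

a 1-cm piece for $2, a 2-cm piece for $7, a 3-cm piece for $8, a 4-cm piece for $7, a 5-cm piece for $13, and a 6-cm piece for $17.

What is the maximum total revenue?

21

Let v[k] be the best obtainable value from length k. For each k, try every first piece i and keep the best of price[i] + v[k−i].
v[1] = 2
v[2] = max(2+2, 7+0) = 7
v[3] = max(2+7, 7+2, 8+0) = 9
v[4] = max(2+9, 7+7, 8+2, 7+0) = 14
v[5] = max(2+14, 7+9, 8+7, 7+2, 13+0) = 16
v[6] = max(2+16, 7+14, 8+9, 7+7, 13+2, 17+0) = 21
One optimal cutting: 2 + 2 + 2 → $7 + $7 + $7 = $21.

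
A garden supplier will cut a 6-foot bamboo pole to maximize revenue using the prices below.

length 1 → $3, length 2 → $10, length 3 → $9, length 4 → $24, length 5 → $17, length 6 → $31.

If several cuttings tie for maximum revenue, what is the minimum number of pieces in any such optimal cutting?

Consider every possible first cut. r[k] is the best of p[i]+r[k−i] over all sellable i≤k.
r[1] = 3
r[2] = 10
r[3] = 13  (first piece 1, then r[2]=10)
r[4] = 24
r[5] = 27  (first piece 1, then r[4]=24)
r[6] = 34  (first piece 2, then r[4]=24)
Maximum revenue is $34.
Now minimize piece count subject to staying optimal: for each k, pieces[k] = 1 + min over i with p[i]+r[k−i]=r[k] of pieces[k−i].
pieces[3] = 2
pieces[4] = 1
pieces[5] = 2
pieces[6] = 2

2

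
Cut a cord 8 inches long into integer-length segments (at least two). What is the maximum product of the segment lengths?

Define prod[k] = max over 1≤i<k of i · max(k−i, prod[k−i]); the inner max lets the remainder stay uncut if that's better.
prod[2] = 1*max(1,0) = 1*1 = 1
prod[3] = 1*max(2,1) = 1*2 = 2
prod[4] = 2*max(2,1) = 2*2 = 4
prod[5] = 2*max(3,2) = 2*3 = 6
prod[6] = 3*max(3,2) = 3*3 = 9
prod[7] = 2*max(5,6) = 2*6 = 12
prod[8] = 2*max(6,9) = 2*9 = 18
One optimal split: 3 + 3 + 2; product 3*3*2 = 18.

18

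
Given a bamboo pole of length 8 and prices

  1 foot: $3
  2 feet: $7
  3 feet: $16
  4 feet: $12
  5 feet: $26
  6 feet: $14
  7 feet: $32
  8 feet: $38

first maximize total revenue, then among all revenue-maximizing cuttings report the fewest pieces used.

Let r[k] be the best obtainable value from length k. For each k, try every first piece i and keep the best of price[i] + r[k−i].
r[1] = 3
r[2] = max(3+3, 7+0) = 7
r[3] = max(3+7, 7+3, 16+0) = 16
r[4] = max(3+16, 7+7, 16+3, 12+0) = 19
r[5] = max(3+19, 7+16, 16+7, 12+3, 26+0) = 26
r[6] = max(3+26, 7+19, 16+16, 12+7, 26+3, 14+0) = 32
r[7] = max(3+32, 7+26, 16+19, …, 14+3, 32+0) = 35
r[8] = max(3+35, 7+32, 16+26, …, 32+3, 38+0) = 42
Maximum revenue is $42.
Now minimize piece count subject to staying optimal: for each k, pieces[k] = 1 + min over i with p[i]+r[k−i]=r[k] of pieces[k−i].
pieces[5] = 1
pieces[6] = 2
pieces[7] = 3
pieces[8] = 2

2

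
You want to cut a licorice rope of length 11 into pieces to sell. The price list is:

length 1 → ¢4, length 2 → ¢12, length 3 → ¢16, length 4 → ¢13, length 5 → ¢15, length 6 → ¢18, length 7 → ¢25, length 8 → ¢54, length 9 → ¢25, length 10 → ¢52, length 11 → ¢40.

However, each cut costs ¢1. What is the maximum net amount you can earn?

Consider every possible first cut. v[k] is the best of p[i]+v[k−i] over all sellable i≤k, charging 1 whenever i<k.
v[1] = 4
v[2] = max(4+4-1, 12+0) = 12
v[3] = max(4+12-1, 12+4-1, 16+0) = 16
v[4] = max(4+16-1, 12+12-1, 16+4-1, 13+0) = 23
v[5] = max(4+23-1, 12+16-1, 16+12-1, 13+4-1, 15+0) = 27
v[6] = max(4+27-1, 12+23-1, 16+16-1, 13+12-1, 15+4-1, 18+0) = 34
v[7] = max(4+34-1, 12+27-1, 16+23-1, …, 18+4-1, 25+0) = 38
v[8] = max(4+38-1, 12+34-1, 16+27-1, …, 25+4-1, 54+0) = 54
v[9] = max(4+54-1, 12+38-1, 16+34-1, …, 54+4-1, 25+0) = 57
v[10] = max(4+57-1, 12+54-1, 16+38-1, …, 25+4-1, 52+0) = 65
v[11] = max(4+65-1, 12+57-1, 16+54-1, …, 52+4-1, 40+0) = 69
One optimal plan: pieces 8 + 3 (1 cut) → ¢70 − ¢1 = ¢69.

69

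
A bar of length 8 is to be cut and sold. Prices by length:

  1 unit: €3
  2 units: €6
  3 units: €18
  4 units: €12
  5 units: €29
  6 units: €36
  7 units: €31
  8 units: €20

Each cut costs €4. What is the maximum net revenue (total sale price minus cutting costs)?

43

Consider every possible first cut. r[k] is the best of p[i]+r[k−i] over all sellable i≤k, charging 4 whenever i<k.
r[1] = 3
r[2] = max(3+3-4, 6+0) = 6
r[3] = max(3+6-4, 6+3-4, 18+0) = 18
r[4] = max(3+18-4, 6+6-4, 18+3-4, 12+0) = 17
r[5] = max(3+17-4, 6+18-4, 18+6-4, 12+3-4, 29+0) = 29
r[6] = max(3+29-4, 6+17-4, 18+18-4, 12+6-4, 29+3-4, 36+0) = 36
r[7] = max(3+36-4, 6+29-4, 18+17-4, …, 36+3-4, 31+0) = 35
r[8] = max(3+35-4, 6+36-4, 18+29-4, …, 31+3-4, 20+0) = 43
One optimal plan: pieces 5 + 3 (1 cut) → €47 − €4 = €43.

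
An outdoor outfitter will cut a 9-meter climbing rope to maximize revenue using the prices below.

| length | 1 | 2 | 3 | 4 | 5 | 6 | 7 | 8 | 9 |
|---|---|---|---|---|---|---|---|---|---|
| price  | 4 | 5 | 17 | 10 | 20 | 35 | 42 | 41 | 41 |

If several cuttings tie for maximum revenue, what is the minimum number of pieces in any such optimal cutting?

2

Build r[k] bottom-up: r[k] = max over allowed piece i of (p[i] + r[k−i]).
r[1] = 4
r[2] = 8  (first piece 1, then r[1]=4)
r[3] = 17
r[4] = 21  (first piece 1, then r[3]=17)
r[5] = 25  (first piece 1, then r[4]=21)
r[6] = 35
r[7] = 42
r[8] = 46  (first piece 1, then r[7]=42)
r[9] = 52  (first piece 3, then r[6]=35)
Maximum revenue is €52.
Now minimize piece count subject to staying optimal: for each k, pieces[k] = 1 + min over i with p[i]+r[k−i]=r[k] of pieces[k−i].
pieces[6] = 1
pieces[7] = 1
pieces[8] = 2
pieces[9] = 2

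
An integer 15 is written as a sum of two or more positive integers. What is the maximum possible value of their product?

243

Define m[k] = max over 1≤i<k of i · max(k−i, m[k−i]); the inner max lets the remainder stay uncut if that's better.
Small cases: m[2]=1, m[3]=2, m[4]=4, m[5]=6, m[6]=9, m[7]=12, m[8]=18, m[9]=27.
m[10] = max(1·27, 2·18, 3·12, …, 8·2, 9·1) = 36
m[11] = max(1·36, 2·27, 3·18, …, 9·2, 10·1) = 54
m[12] = max(1·54, 2·36, 3·27, …, 10·2, 11·1) = 81
m[13] = max(1·81, 2·54, 3·36, …, 11·2, 12·1) = 108
m[14] = max(1·108, 2·81, 3·54, …, 12·2, 13·1) = 162
m[15] = max(1·162, 2·108, 3·81, …, 13·2, 14·1) = 243
One optimal split: 3 + 3 + 3 + 3 + 3; product 3·3·3·3·3 = 243.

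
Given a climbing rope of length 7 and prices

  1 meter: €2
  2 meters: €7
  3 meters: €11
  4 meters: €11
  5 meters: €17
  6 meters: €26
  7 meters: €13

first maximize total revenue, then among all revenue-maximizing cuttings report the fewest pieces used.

2

Consider every possible first cut. r[k] is the best of p[i]+r[k−i] over all sellable i≤k.
r[1] = 2
r[2] = max(2+2, 7+0) = 7
r[3] = max(2+7, 7+2, 11+0) = 11
r[4] = max(2+11, 7+7, 11+2, 11+0) = 14
r[5] = max(2+14, 7+11, 11+7, 11+2, 17+0) = 18
r[6] = max(2+18, 7+14, 11+11, 11+7, 17+2, 26+0) = 26
r[7] = max(2+26, 7+18, 11+14, …, 26+2, 13+0) = 28
Maximum revenue is €28.
Now minimize piece count subject to staying optimal: for each k, pieces[k] = 1 + min over i with p[i]+r[k−i]=r[k] of pieces[k−i].
pieces[4] = 2
pieces[5] = 2
pieces[6] = 1
pieces[7] = 2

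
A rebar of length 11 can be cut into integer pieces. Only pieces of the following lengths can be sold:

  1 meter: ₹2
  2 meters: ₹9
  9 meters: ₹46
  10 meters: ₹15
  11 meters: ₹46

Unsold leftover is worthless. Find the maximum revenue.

55

Let r[k] be the best obtainable value from length k. For each k, try every first piece i and keep the best of price[i] + r[k−i].
r[1] = 2
r[2] = max(2+2, 9+0) = 9
r[3] = max(2+9, 9+2) = 11
r[4] = max(2+11, 9+9) = 18
r[5] = max(2+18, 9+11) = 20
r[6] = max(2+20, 9+18) = 27
r[7] = max(2+27, 9+20) = 29
r[8] = max(2+29, 9+27) = 36
r[9] = max(2+36, 9+29, 46+0) = 46
r[10] = max(2+46, 9+36, 46+2, 15+0) = 48
r[11] = max(2+48, 9+46, 46+9, 15+2, 46+0) = 55
One optimal cutting: 9 + 2 → ₹55.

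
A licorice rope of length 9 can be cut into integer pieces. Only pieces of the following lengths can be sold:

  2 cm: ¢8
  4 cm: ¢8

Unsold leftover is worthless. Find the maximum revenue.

Build best[k] bottom-up: best[k] = max over allowed piece i of (p[i] + best[k−i]).
best[1] = 0
best[2] = 8
best[3] = 8
best[4] = 16  (first piece 2, then best[2]=8)
best[5] = 16
best[6] = 24  (first piece 2, then best[4]=16)
best[7] = 24
best[8] = 32  (first piece 2, then best[6]=24)
best[9] = 32
One optimal cutting: pieces 2 + 2 + 2 + 2 with 1 cm of scrap → ¢32.

32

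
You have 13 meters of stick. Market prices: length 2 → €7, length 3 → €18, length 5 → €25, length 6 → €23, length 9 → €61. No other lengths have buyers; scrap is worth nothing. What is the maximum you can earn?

Consider every possible first cut. f[k] is the best of p[i]+f[k−i] over all sellable i≤k.
f[1] = 0
f[2] = 7
f[3] = 18
f[4] = 18
f[5] = 25  (first piece 2, then f[3]=18)
f[6] = 36  (first piece 3, then f[3]=18)
f[7] = 36
f[8] = 43  (first piece 2, then f[6]=36)
f[9] = 61
f[10] = 61
f[11] = 68  (first piece 2, then f[9]=61)
f[12] = 79  (first piece 3, then f[9]=61)
f[13] = 79
One optimal cutting: pieces 9 + 3 with 1 meter of scrap → €79.

79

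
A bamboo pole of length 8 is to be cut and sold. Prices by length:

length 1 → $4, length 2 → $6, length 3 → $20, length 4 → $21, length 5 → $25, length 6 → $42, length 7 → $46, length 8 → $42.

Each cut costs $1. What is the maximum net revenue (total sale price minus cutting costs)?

49

Let r[k] be the best obtainable value from length k. For each k, try every first piece i and keep the best of price[i] + r[k−i] minus the 1 cut fee when i<k.
r[1] = 4
r[2] = 7  (first piece 1, then r[1]=4)
r[3] = 20
r[4] = 23  (first piece 1, then r[3]=20)
r[5] = 26  (first piece 1, then r[4]=23)
r[6] = 42
r[7] = 46
r[8] = 49  (first piece 1, then r[7]=46)
One optimal plan: pieces 7 + 1 (1 cut) → $50 − $1 = $49.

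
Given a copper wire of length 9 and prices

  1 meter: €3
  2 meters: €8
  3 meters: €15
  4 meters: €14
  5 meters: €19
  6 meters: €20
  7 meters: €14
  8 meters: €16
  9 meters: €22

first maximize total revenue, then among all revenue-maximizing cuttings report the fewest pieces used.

3

Let r[k] be the best obtainable value from length k. For each k, try every first piece i and keep the best of price[i] + r[k−i].
r[1] = 3
r[2] = max(3+3, 8+0) = 8
r[3] = max(3+8, 8+3, 15+0) = 15
r[4] = max(3+15, 8+8, 15+3, 14+0) = 18
r[5] = max(3+18, 8+15, 15+8, 14+3, 19+0) = 23
r[6] = max(3+23, 8+18, 15+15, 14+8, 19+3, 20+0) = 30
r[7] = max(3+30, 8+23, 15+18, …, 20+3, 14+0) = 33
r[8] = max(3+33, 8+30, 15+23, …, 14+3, 16+0) = 38
r[9] = max(3+38, 8+33, 15+30, …, 16+3, 22+0) = 45
Maximum revenue is €45.
Now minimize piece count subject to staying optimal: for each k, pieces[k] = 1 + min over i with p[i]+r[k−i]=r[k] of pieces[k−i].
pieces[6] = 2
pieces[7] = 3
pieces[8] = 3
pieces[9] = 3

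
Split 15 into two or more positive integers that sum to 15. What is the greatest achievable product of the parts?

243

Fill m[k] for k=2..15: at each k try every first piece i and multiply by the better of (k−i) uncut or m[k−i].
Small cases: m[2]=1, m[3]=2, m[4]=4, m[5]=6, m[6]=9, m[7]=12, m[8]=18.
m[9] = 3×max(6,9) = 3×9 = 27
m[10] = 2×max(8,18) = 2×18 = 36
m[11] = 2×max(9,27) = 2×27 = 54
m[12] = 3×max(9,27) = 3×27 = 81
m[13] = 2×max(11,54) = 2×54 = 108
m[14] = 2×max(12,81) = 2×81 = 162
m[15] = 3×max(12,81) = 3×81 = 243
One optimal split: 3 + 3 + 3 + 3 + 3; product 3×3×3×3×3 = 243.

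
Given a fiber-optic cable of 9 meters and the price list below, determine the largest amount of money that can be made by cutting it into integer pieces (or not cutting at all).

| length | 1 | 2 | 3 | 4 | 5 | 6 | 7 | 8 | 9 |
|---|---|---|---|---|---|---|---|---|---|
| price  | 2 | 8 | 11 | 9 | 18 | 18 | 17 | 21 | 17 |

Let best[k] be the best obtainable value from length k. For each k, try every first piece i and keep the best of price[i] + best[k−i].
best[1] = 2
best[2] = 8
best[3] = 11
best[4] = 16  (first piece 2, then best[2]=8)
best[5] = 19  (first piece 2, then best[3]=11)
best[6] = 24  (first piece 2, then best[4]=16)
best[7] = 27  (first piece 2, then best[5]=19)
best[8] = 32  (first piece 2, then best[6]=24)
best[9] = 35  (first piece 2, then best[7]=27)
One optimal cutting: 3 + 2 + 2 + 2 → $11 + $8 + $8 + $8 = $35.

35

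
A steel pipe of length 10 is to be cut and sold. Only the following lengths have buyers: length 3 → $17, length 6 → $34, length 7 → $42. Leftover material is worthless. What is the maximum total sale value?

59

Consider every possible first cut. f[k] is the best of p[i]+f[k−i] over all sellable i≤k.
f[1] = 0
f[2] = 0
f[3] = 17
f[4] = 17
f[5] = 17
f[6] = max(17+17, 34+0) = 34
f[7] = max(17+17, 34+0, 42+0) = 42
f[8] = max(17+17, 34+0, 42+0) = 42
f[9] = max(17+34, 34+17, 42+0) = 51
f[10] = max(17+42, 34+17, 42+17) = 59
One optimal cutting: 7 + 3 → $59.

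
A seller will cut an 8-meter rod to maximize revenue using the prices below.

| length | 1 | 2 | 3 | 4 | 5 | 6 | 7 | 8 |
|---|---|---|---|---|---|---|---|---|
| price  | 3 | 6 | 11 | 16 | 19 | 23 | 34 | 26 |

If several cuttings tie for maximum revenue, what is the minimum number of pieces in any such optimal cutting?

Build r[k] bottom-up: r[k] = max over allowed piece i of (p[i] + r[k−i]).
r[1] = 3
r[2] = 6  (first piece 1, then r[1]=3)
r[3] = 11
r[4] = 16
r[5] = 19  (first piece 1, then r[4]=16)
r[6] = 23
r[7] = 34
r[8] = 37  (first piece 1, then r[7]=34)
Maximum revenue is €37.
Now minimize piece count subject to staying optimal: for each k, pieces[k] = 1 + min over i with p[i]+r[k−i]=r[k] of pieces[k−i].
pieces[5] = 1
pieces[6] = 1
pieces[7] = 1
pieces[8] = 2

2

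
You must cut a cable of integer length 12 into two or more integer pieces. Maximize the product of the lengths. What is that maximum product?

81

Let prod[k] be the best product for length k (with at least one cut). For each first piece i, the rest contributes max(k−i, prod[k−i]).
prod[2] = 1*max(1,0) = 1*1 = 1
prod[3] = max(1*2, 2*1) = 2
prod[4] = max(1*3, 2*2, 3*1) = 4
prod[5] = max(1*4, 2*3, 3*2, 4*1) = 6
prod[6] = max(1*6, 2*4, 3*3, 4*2, 5*1) = 9
prod[7] = max(1*9, 2*6, 3*4, 4*3, 5*2, 6*1) = 12
prod[8] = max(1*12, 2*9, 3*6, …, 6*2, 7*1) = 18
prod[9] = max(1*18, 2*12, 3*9, …, 7*2, 8*1) = 27
prod[10] = max(1*27, 2*18, 3*12, …, 8*2, 9*1) = 36
prod[11] = max(1*36, 2*27, 3*18, …, 9*2, 10*1) = 54
prod[12] = max(1*54, 2*36, 3*27, …, 10*2, 11*1) = 81
One optimal split: 3 + 3 + 3 + 3; product 3*3*3*3 = 81.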